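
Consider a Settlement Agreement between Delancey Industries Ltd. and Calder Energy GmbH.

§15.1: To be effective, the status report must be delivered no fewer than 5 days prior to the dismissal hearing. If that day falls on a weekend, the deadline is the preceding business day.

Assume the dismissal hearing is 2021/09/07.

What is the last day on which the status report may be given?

2021/09/02

Counting back 5 calendar days from 2021/09/07 gives 2021/09/02. That is a Thursday, so no adjustment is needed.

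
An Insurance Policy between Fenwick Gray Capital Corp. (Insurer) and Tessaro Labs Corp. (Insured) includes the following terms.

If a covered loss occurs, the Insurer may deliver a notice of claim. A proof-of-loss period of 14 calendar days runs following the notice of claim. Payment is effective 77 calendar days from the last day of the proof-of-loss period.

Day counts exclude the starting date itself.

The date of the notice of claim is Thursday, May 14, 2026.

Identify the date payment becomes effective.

August 13, 2026

The last day of the proof-of-loss period: 14 calendar days after May 14, 2026 is May 28, 2026.
The date payment becomes effective: 77 calendar days after May 28, 2026 is August 13, 2026.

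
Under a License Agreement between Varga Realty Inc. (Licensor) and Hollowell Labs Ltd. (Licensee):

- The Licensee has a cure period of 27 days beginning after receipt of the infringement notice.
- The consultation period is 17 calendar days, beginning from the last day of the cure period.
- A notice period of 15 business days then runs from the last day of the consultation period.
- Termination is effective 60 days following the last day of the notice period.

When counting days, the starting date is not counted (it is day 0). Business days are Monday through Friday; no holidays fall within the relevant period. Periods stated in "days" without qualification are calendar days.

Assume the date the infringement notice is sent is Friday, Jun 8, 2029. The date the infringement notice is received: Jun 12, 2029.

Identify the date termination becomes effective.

Adding 27 calendar days to Jun 12, 2029 gives Jul 9, 2029, which is the last day of the cure period.
The last day of the consultation period: 17 calendar days after Jul 9, 2029 is Jul 26, 2029.
The last day of the notice period: counting 15 business days from Thursday, Jul 26, 2029 (Jul 27, Jul 30, Jul 31, Aug 1, …, Aug 14, Aug 15, Aug 16, skipping weekends) reaches Thursday, Aug 16, 2029.
Adding 60 calendar days to Aug 16, 2029 gives Oct 15, 2029, which is the date termination becomes effective.

Oct 15, 2029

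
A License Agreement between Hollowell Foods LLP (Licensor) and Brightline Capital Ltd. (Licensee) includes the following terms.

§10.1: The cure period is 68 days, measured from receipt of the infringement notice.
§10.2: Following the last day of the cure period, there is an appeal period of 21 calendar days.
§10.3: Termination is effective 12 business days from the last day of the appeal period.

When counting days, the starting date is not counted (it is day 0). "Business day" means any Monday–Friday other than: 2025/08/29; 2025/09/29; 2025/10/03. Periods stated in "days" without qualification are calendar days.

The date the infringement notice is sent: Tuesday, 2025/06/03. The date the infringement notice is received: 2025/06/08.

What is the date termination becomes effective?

The last day of the cure period: 2025/06/08 + 68 days = 2025/08/15.
Adding 21 calendar days to 2025/08/15 gives 2025/09/05, which is the last day of the appeal period.
The date termination becomes effective: counting 12 business days from Friday, 2025/09/05 (Sep 8, Sep 9, Sep 10, Sep 11, …, Sep 19, Sep 22, Sep 23, skipping weekends) reaches Tuesday, 2025/09/23.

2025/09/23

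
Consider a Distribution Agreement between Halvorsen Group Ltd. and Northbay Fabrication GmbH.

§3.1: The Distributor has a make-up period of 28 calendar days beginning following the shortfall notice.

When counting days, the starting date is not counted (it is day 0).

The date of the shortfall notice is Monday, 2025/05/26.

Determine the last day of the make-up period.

2025/06/23

The last day of the make-up period: 2025/05/26 + 28 days = 2025/06/23.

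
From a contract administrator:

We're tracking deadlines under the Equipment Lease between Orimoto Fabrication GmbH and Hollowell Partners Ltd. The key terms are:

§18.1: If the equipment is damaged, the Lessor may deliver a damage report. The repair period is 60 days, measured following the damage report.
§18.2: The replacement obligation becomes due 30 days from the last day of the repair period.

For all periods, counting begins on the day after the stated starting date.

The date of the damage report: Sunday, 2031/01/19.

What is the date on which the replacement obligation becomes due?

Adding 60 calendar days to 2031/01/19 gives 2031/03/20, which is the last day of the repair period.
The date on which the replacement obligation becomes due: 30 calendar days after 2031/03/20 is 2031/04/19.

2031/04/19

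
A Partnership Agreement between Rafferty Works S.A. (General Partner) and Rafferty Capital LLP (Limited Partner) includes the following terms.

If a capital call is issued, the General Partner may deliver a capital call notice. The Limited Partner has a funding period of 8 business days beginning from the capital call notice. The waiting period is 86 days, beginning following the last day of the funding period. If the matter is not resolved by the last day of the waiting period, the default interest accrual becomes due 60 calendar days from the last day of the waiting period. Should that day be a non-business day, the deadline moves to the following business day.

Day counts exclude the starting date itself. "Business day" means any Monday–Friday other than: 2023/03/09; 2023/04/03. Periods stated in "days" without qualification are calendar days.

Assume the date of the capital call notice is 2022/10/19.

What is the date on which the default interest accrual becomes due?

The last day of the funding period: counting 8 business days from Wednesday, 2022/10/19 (Oct 20, Oct 21, Oct 24, Oct 25, Oct 26, Oct 27, Oct 28, Oct 31, skipping weekends) reaches Monday, 2022/10/31.
The last day of the waiting period: 2022/10/31 + 86 days = 2023/01/25.
The date on which the default interest accrual becomes due: 2023/01/25 + 60 days = 2023/03/26. That falls on a Sunday, so it rolls to the next business day, Monday, 2023/03/27.

2023/03/27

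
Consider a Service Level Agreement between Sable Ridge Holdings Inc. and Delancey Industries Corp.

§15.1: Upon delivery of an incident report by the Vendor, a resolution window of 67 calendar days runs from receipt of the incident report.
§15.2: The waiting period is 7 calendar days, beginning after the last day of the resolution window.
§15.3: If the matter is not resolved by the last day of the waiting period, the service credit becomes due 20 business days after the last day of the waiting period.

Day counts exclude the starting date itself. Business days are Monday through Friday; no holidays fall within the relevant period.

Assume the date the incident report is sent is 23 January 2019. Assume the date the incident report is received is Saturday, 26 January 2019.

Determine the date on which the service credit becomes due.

Adding 67 calendar days to 26 January 2019 gives 3 April 2019, which is the last day of the resolution window.
Adding 7 calendar days to 3 April 2019 gives 10 April 2019, which is the last day of the waiting period.
The date on which the service credit becomes due: 20 business days after Wednesday, 10 April 2019, skipping weekends — Apr 11, Apr 12, Apr 15, Apr 16, …, May 6, May 7, May 8 — lands on Wednesday, 8 May 2019.

8 May 2019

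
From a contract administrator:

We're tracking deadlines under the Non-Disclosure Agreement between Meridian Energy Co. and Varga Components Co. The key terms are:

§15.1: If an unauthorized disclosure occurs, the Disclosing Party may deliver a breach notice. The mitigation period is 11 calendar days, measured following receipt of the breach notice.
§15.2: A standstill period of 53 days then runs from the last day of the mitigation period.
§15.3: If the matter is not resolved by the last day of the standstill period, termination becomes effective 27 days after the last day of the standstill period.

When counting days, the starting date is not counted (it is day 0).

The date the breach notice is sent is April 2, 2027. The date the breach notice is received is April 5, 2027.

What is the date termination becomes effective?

July 5, 2027

Adding 11 calendar days to April 5, 2027 gives April 16, 2027, which is the last day of the mitigation period.
The last day of the standstill period: 53 calendar days after April 16, 2027 is June 8, 2027.
The date termination becomes effective: 27 calendar days after June 8, 2027 is July 5, 2027.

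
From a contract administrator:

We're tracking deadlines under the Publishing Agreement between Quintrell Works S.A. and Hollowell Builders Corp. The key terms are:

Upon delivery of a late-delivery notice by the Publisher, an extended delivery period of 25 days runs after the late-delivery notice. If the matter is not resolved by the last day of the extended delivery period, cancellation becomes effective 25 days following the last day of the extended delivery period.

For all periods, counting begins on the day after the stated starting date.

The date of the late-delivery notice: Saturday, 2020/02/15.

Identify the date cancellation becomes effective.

The last day of the extended delivery period: 2020/02/15 + 25 days = 2020/03/11.
Adding 25 calendar days to 2020/03/11 gives 2020/04/05, which is the date cancellation becomes effective.

2020/04/05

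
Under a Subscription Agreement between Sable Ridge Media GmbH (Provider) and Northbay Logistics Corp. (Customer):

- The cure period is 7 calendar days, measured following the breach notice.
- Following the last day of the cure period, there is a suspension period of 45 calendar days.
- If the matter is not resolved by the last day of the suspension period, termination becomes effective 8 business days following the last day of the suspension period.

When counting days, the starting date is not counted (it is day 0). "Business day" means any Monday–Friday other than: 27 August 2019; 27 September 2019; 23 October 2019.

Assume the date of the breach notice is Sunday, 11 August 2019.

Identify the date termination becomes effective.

Adding 7 calendar days to 11 August 2019 gives 18 August 2019, which is the last day of the cure period.
The last day of the suspension period: 18 August 2019 + 45 days = 2 October 2019.
From Wednesday, 2 October 2019, 8 business days (Oct 3, Oct 4, Oct 7, Oct 8, Oct 9, Oct 10, Oct 11, Oct 14, skipping weekends) brings us to Monday, 14 October 2019, which is the date termination becomes effective.

14 October 2019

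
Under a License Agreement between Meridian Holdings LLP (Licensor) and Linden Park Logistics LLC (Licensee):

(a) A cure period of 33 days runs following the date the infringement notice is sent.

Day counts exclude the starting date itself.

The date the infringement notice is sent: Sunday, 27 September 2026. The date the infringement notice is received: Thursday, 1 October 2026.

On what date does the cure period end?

The last day of the cure period: 33 calendar days after 27 September 2026 is 30 October 2026.

30 October 2026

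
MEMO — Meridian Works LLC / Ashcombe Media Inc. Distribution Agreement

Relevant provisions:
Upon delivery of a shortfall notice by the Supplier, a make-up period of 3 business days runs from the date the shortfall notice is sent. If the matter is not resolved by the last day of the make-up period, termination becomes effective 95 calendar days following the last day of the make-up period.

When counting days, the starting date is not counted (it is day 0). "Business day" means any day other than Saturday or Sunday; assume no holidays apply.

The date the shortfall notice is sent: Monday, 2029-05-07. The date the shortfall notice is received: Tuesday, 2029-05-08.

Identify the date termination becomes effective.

From Monday, 2029-05-07, 3 business days (May 8, May 9, May 10, skipping weekends) brings us to Thursday, 2029-05-10, which is the last day of the make-up period.
The date termination becomes effective: 95 calendar days after 2029-05-10 is 2029-08-13.

2029-08-13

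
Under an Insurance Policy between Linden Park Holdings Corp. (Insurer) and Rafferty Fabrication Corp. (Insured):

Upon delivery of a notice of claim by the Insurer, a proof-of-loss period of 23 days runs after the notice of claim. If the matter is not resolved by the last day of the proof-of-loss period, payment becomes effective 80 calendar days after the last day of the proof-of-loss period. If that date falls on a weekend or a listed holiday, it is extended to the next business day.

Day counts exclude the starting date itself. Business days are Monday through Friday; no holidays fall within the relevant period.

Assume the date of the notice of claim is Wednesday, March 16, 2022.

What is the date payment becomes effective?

Adding 23 calendar days to March 16, 2022 gives April 8, 2022, which is the last day of the proof-of-loss period.
The date payment becomes effective: April 8, 2022 + 80 days = June 27, 2022. June 27, 2022 is a Monday, so no roll-forward applies.

June 27, 2022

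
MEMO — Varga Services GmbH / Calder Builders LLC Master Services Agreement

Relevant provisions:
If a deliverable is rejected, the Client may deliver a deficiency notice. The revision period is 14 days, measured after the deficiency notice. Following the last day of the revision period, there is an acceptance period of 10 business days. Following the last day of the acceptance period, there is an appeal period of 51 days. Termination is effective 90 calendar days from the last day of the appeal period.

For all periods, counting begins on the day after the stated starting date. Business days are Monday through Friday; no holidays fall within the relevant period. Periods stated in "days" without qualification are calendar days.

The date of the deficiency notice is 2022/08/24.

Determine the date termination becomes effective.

2023/02/09

The last day of the revision period: 2022/08/24 + 14 days = 2022/09/07.
The last day of the acceptance period: counting 10 business days from Wednesday, 2022/09/07 (Sep 8, Sep 9, Sep 12, Sep 13, Sep 14, Sep 15, Sep 16, Sep 19, Sep 20, Sep 21, skipping weekends) reaches Wednesday, 2022/09/21.
Adding 51 calendar days to 2022/09/21 gives 2022/11/11, which is the last day of the appeal period.
Adding 90 calendar days to 2022/11/11 gives 2023/02/09, which is the date termination becomes effective.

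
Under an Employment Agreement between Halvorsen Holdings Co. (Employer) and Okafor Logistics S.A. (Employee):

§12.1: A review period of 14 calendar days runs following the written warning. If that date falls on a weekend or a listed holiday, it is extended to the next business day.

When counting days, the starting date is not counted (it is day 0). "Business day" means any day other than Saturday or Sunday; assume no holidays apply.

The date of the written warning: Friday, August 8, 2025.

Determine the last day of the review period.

Adding 14 calendar days to August 8, 2025 gives August 22, 2025, which is the last day of the review period. August 22, 2025 is a Friday, so no roll-forward applies.

August 22, 2025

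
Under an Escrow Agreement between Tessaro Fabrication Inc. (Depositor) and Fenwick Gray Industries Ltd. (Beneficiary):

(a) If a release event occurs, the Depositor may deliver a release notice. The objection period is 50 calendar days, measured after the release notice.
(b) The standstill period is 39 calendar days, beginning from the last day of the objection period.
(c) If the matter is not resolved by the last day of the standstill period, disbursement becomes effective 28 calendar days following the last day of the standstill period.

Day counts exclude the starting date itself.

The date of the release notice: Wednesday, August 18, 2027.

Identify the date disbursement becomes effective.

December 13, 2027

The last day of the objection period: August 18, 2027 + 50 days = October 7, 2027.
Adding 39 calendar days to October 7, 2027 gives November 15, 2027, which is the last day of the standstill period.
The date disbursement becomes effective: 28 calendar days after November 15, 2027 is December 13, 2027.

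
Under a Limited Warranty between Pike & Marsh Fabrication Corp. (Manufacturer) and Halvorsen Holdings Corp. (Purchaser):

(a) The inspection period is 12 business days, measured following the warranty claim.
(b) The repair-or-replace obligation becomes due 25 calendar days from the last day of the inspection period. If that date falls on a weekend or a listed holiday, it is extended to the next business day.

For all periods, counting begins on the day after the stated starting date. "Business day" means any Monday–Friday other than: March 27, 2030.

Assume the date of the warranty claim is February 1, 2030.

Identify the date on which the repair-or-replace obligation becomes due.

March 18, 2030

The last day of the inspection period: 12 business days after Friday, February 1, 2030, skipping weekends — Feb 4, Feb 5, Feb 6, Feb 7, …, Feb 15, Feb 18, Feb 19 — lands on Tuesday, February 19, 2030.
Adding 25 calendar days to February 19, 2030 gives March 16, 2030, which is the date on which the repair-or-replace obligation becomes due. That falls on a Saturday, so it rolls to the next business day, Monday, March 18, 2030.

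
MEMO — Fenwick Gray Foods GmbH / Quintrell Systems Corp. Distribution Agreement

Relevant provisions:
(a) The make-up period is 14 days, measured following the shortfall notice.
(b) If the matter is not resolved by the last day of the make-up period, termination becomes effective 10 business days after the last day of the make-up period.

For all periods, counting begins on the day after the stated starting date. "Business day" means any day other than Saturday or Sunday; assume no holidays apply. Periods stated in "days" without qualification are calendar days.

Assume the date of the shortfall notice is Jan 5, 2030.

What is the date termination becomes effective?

The last day of the make-up period: 14 calendar days after Jan 5, 2030 is Jan 19, 2030.
From Saturday, Jan 19, 2030, 10 business days (Jan 21, Jan 22, Jan 23, Jan 24, Jan 25, Jan 28, Jan 29, Jan 30, Jan 31, Feb 1, skipping weekends) brings us to Friday, Feb 1, 2030, which is the date termination becomes effective.

Feb 1, 2030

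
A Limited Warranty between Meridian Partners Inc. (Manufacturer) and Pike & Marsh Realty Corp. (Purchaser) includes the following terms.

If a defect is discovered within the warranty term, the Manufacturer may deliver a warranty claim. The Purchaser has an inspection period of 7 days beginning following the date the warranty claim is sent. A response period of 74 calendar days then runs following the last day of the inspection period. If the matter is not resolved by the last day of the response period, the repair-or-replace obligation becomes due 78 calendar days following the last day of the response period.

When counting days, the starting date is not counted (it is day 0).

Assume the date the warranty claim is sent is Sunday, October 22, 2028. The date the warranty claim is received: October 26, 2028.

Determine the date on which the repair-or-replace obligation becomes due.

March 30, 2029

The last day of the inspection period: 7 calendar days after October 22, 2028 is October 29, 2028.
Adding 74 calendar days to October 29, 2028 gives January 11, 2029, which is the last day of the response period.
The date on which the repair-or-replace obligation becomes due: 78 calendar days after January 11, 2029 is March 30, 2029.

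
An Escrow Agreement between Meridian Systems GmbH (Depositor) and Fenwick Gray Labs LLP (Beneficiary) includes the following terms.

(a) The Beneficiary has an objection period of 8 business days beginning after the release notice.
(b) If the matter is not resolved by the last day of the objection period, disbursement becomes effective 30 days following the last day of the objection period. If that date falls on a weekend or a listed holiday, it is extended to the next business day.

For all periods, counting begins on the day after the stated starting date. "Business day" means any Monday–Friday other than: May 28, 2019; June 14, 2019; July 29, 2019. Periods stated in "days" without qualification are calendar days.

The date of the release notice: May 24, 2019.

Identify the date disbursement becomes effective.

From Friday, May 24, 2019, 8 business days (May 27, May 29, May 30, May 31, Jun 3, Jun 4, Jun 5, Jun 6, skipping weekends and the listed holiday on May 28) brings us to Thursday, June 6, 2019, which is the last day of the objection period.
The date disbursement becomes effective: 30 calendar days after June 6, 2019 is July 6, 2019. That falls on a Saturday, so it rolls to the next business day, Monday, July 8, 2019.

July 8, 2019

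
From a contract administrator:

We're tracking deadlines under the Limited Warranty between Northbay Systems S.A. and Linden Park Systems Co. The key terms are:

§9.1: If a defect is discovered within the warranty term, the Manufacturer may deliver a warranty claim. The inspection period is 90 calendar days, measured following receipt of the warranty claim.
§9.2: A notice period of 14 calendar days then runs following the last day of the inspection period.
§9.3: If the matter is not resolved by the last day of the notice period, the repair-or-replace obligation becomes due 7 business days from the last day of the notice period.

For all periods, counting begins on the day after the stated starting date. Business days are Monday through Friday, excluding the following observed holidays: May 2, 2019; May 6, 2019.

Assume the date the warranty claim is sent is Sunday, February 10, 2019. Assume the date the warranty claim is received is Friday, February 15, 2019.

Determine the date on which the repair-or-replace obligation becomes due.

The last day of the inspection period: February 15, 2019 + 90 days = May 16, 2019.
The last day of the notice period: 14 calendar days after May 16, 2019 is May 30, 2019.
The date on which the repair-or-replace obligation becomes due: counting 7 business days from Thursday, May 30, 2019 (May 31, Jun 3, Jun 4, Jun 5, Jun 6, Jun 7, Jun 10, skipping weekends) reaches Monday, June 10, 2019.

June 10, 2019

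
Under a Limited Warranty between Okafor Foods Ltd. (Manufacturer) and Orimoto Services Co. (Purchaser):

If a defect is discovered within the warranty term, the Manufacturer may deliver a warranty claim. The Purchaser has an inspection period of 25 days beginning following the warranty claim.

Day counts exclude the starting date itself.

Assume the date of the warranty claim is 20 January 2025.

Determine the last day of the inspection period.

14 February 2025

The last day of the inspection period: 25 calendar days after 20 January 2025 is 14 February 2025.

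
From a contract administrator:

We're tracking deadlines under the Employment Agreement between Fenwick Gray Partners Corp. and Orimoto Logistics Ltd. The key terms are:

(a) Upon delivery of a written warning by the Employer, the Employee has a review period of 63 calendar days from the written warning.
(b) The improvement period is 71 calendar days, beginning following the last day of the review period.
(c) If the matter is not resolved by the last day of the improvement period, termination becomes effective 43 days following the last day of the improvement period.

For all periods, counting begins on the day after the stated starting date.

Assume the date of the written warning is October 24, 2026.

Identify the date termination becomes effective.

The last day of the review period: 63 calendar days after October 24, 2026 is December 26, 2026.
The last day of the improvement period: December 26, 2026 + 71 days = March 7, 2027.
The date termination becomes effective: March 7, 2027 + 43 days = April 19, 2027.

April 19, 2027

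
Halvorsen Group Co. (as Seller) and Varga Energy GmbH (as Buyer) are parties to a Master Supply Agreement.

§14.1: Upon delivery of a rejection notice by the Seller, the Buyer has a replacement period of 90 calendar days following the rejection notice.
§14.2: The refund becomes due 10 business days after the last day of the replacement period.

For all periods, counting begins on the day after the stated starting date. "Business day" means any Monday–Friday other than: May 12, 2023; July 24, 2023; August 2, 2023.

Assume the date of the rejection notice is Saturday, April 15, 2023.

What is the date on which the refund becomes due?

July 31, 2023

Adding 90 calendar days to April 15, 2023 gives July 14, 2023, which is the last day of the replacement period.
The date on which the refund becomes due: 10 business days after Friday, July 14, 2023, skipping weekends and the listed holiday on Jul 24 — Jul 17, Jul 18, Jul 19, Jul 20, Jul 21, Jul 25, Jul 26, Jul 27, Jul 28, Jul 31 — lands on Monday, July 31, 2023.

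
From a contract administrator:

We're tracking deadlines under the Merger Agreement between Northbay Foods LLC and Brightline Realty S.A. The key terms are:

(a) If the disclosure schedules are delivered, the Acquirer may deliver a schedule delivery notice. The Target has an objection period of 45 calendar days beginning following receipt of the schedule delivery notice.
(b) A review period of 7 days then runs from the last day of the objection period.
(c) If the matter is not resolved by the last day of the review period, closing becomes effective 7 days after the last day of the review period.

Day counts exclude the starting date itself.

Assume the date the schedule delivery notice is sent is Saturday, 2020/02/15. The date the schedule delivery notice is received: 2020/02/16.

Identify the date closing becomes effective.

Adding 45 calendar days to 2020/02/16 gives 2020/04/01, which is the last day of the objection period.
The last day of the review period: 2020/04/01 + 7 days = 2020/04/08.
The date closing becomes effective: 7 calendar days after 2020/04/08 is 2020/04/15.

2020/04/15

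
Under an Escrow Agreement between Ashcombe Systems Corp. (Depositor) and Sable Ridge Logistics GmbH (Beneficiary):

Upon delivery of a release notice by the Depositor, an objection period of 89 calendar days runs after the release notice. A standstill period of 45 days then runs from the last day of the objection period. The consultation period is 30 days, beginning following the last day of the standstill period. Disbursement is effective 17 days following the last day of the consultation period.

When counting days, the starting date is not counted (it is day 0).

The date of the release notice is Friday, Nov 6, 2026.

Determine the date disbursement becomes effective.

May 6, 2027

The last day of the objection period: Nov 6, 2026 + 89 days = Feb 3, 2027.
The last day of the standstill period: Feb 3, 2027 + 45 days = Mar 20, 2027.
The last day of the consultation period: Mar 20, 2027 + 30 days = Apr 19, 2027.
The date disbursement becomes effective: 17 calendar days after Apr 19, 2027 is May 6, 2027.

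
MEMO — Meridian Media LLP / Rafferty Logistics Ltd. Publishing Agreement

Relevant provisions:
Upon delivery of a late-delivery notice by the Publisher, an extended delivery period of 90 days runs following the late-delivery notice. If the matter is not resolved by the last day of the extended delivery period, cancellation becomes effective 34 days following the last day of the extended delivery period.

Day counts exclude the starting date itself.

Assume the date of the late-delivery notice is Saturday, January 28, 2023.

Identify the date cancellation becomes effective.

June 1, 2023

The last day of the extended delivery period: 90 calendar days after January 28, 2023 is April 28, 2023.
Adding 34 calendar days to April 28, 2023 gives June 1, 2023, which is the date cancellation becomes effective.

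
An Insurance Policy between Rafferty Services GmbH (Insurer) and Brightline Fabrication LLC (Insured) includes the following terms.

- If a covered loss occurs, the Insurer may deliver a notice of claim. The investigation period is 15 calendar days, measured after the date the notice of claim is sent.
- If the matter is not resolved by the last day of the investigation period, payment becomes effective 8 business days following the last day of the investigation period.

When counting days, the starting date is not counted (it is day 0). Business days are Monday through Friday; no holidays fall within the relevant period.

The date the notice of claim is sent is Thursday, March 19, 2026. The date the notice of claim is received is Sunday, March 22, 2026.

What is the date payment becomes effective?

April 15, 2026

Adding 15 calendar days to March 19, 2026 gives April 3, 2026, which is the last day of the investigation period.
The date payment becomes effective: 8 business days after Friday, April 3, 2026, skipping weekends — Apr 6, Apr 7, Apr 8, Apr 9, Apr 10, Apr 13, Apr 14, Apr 15 — lands on Wednesday, April 15, 2026.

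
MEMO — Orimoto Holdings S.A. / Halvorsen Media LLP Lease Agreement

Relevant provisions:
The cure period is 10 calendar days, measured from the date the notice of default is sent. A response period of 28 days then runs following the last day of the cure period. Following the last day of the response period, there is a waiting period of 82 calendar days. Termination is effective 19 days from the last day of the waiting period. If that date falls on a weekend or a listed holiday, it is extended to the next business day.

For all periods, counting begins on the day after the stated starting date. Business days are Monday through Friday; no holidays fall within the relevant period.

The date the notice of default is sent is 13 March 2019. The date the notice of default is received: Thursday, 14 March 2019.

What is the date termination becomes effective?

The last day of the cure period: 10 calendar days after 13 March 2019 is 23 March 2019.
The last day of the response period: 28 calendar days after 23 March 2019 is 20 April 2019.
Adding 82 calendar days to 20 April 2019 gives 11 July 2019, which is the last day of the waiting period.
Adding 19 calendar days to 11 July 2019 gives 30 July 2019, which is the date termination becomes effective. 30 July 2019 is a Tuesday, so no roll-forward applies.

30 July 2019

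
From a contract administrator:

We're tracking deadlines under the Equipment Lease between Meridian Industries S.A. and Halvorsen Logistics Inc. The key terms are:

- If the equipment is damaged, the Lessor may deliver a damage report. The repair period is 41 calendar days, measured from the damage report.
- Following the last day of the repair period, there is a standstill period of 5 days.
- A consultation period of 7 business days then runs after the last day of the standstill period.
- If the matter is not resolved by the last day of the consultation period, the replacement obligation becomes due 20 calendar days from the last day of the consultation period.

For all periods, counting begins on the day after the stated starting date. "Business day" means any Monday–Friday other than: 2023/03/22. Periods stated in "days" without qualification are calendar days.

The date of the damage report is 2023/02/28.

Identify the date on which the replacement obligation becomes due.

2023/05/15

Adding 41 calendar days to 2023/02/28 gives 2023/04/10, which is the last day of the repair period.
Adding 5 calendar days to 2023/04/10 gives 2023/04/15, which is the last day of the standstill period.
From Saturday, 2023/04/15, 7 business days (Apr 17, Apr 18, Apr 19, Apr 20, Apr 21, Apr 24, Apr 25, skipping weekends) brings us to Tuesday, 2023/04/25, which is the last day of the consultation period.
The date on which the replacement obligation becomes due: 20 calendar days after 2023/04/25 is 2023/05/15.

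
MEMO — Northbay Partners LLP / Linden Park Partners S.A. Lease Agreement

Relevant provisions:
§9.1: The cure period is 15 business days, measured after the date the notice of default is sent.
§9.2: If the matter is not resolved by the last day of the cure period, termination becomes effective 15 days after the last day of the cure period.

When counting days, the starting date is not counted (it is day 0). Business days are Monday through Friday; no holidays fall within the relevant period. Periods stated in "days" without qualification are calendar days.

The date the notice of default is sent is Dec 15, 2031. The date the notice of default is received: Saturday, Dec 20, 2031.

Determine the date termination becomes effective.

The last day of the cure period: 15 business days after Monday, Dec 15, 2031, skipping weekends — Dec 16, Dec 17, Dec 18, Dec 19, …, Jan 1, Jan 2, Jan 5 — lands on Monday, Jan 5, 2032.
The date termination becomes effective: Jan 5, 2032 + 15 days = Jan 20, 2032.

Jan 20, 2032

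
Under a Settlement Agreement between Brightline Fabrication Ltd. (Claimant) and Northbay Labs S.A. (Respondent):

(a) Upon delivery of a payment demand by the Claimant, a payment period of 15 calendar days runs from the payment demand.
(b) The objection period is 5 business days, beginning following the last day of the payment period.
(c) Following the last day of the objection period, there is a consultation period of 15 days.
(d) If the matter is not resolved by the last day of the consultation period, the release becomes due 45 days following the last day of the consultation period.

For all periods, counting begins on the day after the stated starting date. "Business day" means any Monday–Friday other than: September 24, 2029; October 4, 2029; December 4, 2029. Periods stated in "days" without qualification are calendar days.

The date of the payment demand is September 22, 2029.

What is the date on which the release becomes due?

December 11, 2029

The last day of the payment period: 15 calendar days after September 22, 2029 is October 7, 2029.
The last day of the objection period: counting 5 business days from Sunday, October 7, 2029 (Oct 8, Oct 9, Oct 10, Oct 11, Oct 12, skipping weekends) reaches Friday, October 12, 2029.
The last day of the consultation period: October 12, 2029 + 15 days = October 27, 2029.
Adding 45 calendar days to October 27, 2029 gives December 11, 2029, which is the date on which the release becomes due.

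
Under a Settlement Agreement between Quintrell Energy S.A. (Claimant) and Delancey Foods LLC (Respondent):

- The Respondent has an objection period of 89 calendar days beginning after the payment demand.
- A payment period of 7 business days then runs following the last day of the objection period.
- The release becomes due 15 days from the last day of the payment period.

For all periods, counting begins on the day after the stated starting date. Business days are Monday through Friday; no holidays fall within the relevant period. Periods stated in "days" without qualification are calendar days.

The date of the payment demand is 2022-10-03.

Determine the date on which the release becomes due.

The last day of the objection period: 89 calendar days after 2022-10-03 is 2022-12-31.
From Saturday, 2022-12-31, 7 business days (Jan 2, Jan 3, Jan 4, Jan 5, Jan 6, Jan 9, Jan 10, skipping weekends) brings us to Tuesday, 2023-01-10, which is the last day of the payment period.
Adding 15 calendar days to 2023-01-10 gives 2023-01-25, which is the date on which the release becomes due.

2023-01-25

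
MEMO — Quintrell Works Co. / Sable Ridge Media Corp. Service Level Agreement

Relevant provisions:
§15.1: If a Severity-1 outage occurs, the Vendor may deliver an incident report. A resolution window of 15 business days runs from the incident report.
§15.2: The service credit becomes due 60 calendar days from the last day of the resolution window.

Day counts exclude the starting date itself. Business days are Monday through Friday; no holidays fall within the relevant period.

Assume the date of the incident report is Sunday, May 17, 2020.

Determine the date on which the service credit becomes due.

The last day of the resolution window: 15 business days after Sunday, May 17, 2020, skipping weekends — May 18, May 19, May 20, May 21, …, Jun 3, Jun 4, Jun 5 — lands on Friday, Jun 5, 2020.
The date on which the service credit becomes due: Jun 5, 2020 + 60 days = Aug 4, 2020.

Aug 4, 2020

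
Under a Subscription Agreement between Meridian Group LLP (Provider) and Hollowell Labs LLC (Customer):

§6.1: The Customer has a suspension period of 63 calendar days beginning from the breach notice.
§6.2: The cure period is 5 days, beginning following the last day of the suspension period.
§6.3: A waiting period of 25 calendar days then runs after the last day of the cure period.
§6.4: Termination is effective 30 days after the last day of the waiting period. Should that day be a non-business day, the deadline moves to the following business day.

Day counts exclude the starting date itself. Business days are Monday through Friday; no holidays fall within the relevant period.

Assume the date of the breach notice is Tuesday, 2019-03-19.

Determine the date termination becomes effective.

2019-07-22

The last day of the suspension period: 63 calendar days after 2019-03-19 is 2019-05-21.
The last day of the cure period: 2019-05-21 + 5 days = 2019-05-26.
Adding 25 calendar days to 2019-05-26 gives 2019-06-20, which is the last day of the waiting period.
Adding 30 calendar days to 2019-06-20 gives 2019-07-20, which is the date termination becomes effective. That falls on a Saturday, so it rolls to the next business day, Monday, 2019-07-22.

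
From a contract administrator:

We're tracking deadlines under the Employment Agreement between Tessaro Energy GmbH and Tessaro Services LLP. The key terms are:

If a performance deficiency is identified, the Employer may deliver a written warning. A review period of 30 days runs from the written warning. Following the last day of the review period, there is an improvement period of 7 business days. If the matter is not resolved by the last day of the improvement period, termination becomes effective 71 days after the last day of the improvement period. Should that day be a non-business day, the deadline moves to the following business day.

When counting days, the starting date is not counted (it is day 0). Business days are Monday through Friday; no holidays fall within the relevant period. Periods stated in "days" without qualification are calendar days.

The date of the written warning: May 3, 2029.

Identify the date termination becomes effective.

August 22, 2029

Adding 30 calendar days to May 3, 2029 gives June 2, 2029, which is the last day of the review period.
From Saturday, June 2, 2029, 7 business days (Jun 4, Jun 5, Jun 6, Jun 7, Jun 8, Jun 11, Jun 12, skipping weekends) brings us to Tuesday, June 12, 2029, which is the last day of the improvement period.
Adding 71 calendar days to June 12, 2029 gives August 22, 2029, which is the date termination becomes effective. August 22, 2029 is a Wednesday, so no roll-forward applies.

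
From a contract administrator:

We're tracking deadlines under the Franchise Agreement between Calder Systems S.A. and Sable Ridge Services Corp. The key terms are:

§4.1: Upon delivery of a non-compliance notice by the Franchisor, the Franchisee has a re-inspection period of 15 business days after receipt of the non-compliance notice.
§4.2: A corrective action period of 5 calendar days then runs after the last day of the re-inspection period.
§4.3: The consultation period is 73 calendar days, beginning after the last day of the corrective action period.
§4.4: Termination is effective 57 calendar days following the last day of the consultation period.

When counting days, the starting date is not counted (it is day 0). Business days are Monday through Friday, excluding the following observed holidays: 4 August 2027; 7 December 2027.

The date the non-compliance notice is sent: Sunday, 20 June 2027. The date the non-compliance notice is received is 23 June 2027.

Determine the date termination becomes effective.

The last day of the re-inspection period: counting 15 business days from Wednesday, 23 June 2027 (Jun 24, Jun 25, Jun 28, Jun 29, …, Jul 12, Jul 13, Jul 14, skipping weekends) reaches Wednesday, 14 July 2027.
The last day of the corrective action period: 14 July 2027 + 5 days = 19 July 2027.
The last day of the consultation period: 19 July 2027 + 73 days = 30 September 2027.
Adding 57 calendar days to 30 September 2027 gives 26 November 2027, which is the date termination becomes effective.

26 November 2027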